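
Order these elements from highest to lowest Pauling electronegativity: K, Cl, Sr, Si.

Cl > Si > Sr > K

Atoms toward the upper right of the periodic table pull bonding electrons most strongly.
Neither a single period nor a single group — weigh both effects.
Sr > K: the two effects oppose for this pair; the across-period effect wins (0.95 vs 0.82).
Si > Sr: relative to Sr, both the across-period and down-group shifts push Si's electronegativity up.
Cl > Si: Cl lies to the right of Si in period 3, so the across-period effect alone puts Cl higher.
For reference (Pauling): Si 1.90, Cl 3.16, K 0.82, Sr 0.95.
So from highest to lowest: Cl > Si > Sr > K.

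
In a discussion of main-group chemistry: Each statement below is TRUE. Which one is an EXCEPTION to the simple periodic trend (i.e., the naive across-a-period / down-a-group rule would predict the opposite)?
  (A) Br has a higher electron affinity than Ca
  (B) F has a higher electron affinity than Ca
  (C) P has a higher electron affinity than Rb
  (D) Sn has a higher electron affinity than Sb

(D)

The general trend: electron affinity increases across a period and decreases down a group.
(A) Br (period 4, group 17) vs Ca (period 4, group 2): the stated order agrees with the simple trend.
(B) F (period 2, group 17) vs Ca (period 4, group 2): the stated order agrees with the simple trend.
(C) P (period 3, group 15) vs Rb (period 5, group 1): the stated order agrees with the simple trend.
(D) Sn (period 5, group 14) vs Sb (period 5, group 15): the stated order contradicts the simple trend.
The exception is (D): adding an electron to Sb's half-filled 5p³ is unfavourable, so Sn has the more exothermic EA.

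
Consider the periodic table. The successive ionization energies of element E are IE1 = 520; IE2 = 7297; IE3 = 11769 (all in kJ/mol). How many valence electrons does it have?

Look for the largest jump between consecutive ionization energies: IE2/IE1 ≈ 14.0, far larger than any earlier ratio.
That jump marks the point where a core electron is being removed. So the atom has 1 valence electron.

1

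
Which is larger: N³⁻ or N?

N³⁻

Forming N³⁻ adds 3 electrons to N. More electron–electron repulsion in the same shell, with unchanged nuclear charge, lets the cloud expand.
An anion is larger than its parent atom: N³⁻ > N.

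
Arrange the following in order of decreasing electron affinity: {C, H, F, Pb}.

F > C > H > Pb

H is in period 1, group 1; C is in period 2, group 14; F is in period 2, group 17; Pb is in period 6, group 14.
Electron affinity generally becomes more exothermic across a period toward the halogens and less exothermic down a group.
Neither a single period nor a single group — weigh both effects.
H > Pb: the two effects oppose for this pair; the down-group effect wins (73 vs 35 kJ/mol).
C > H: period and group pull opposite ways; the across-period shift dominates (122 vs 73 kJ/mol).
F > C: both are in period 2; the period trend gives F the larger value.
Approximate values (kJ/mol): H 73, C 122, F 328, Pb 35.
So from highest to lowest: F > C > H > Pb.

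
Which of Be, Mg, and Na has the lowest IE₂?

The second ionization energy removes an electron from the +1 ion. For each element: Be⁺ still has 1 valence electron; Mg⁺ still has 1 valence electron; Na⁺ is the bare [Ne] core.
Breaking into a closed-shell core is much more expensive than removing a leftover valence electron — Na has the largest IE_2 here.
Valence configurations: Be⁺ [He]2s¹, Mg⁺ [Ne]3s¹.
Approximate IE_2 values (kJ/mol): Be 1757, Mg 1451, Na 4562.
So the second ionization energies run Mg < Be < Na.

Mg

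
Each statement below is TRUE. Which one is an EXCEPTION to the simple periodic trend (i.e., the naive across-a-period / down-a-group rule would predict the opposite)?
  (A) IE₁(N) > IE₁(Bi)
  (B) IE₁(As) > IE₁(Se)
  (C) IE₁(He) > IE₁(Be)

(B)

The general trend: first ionisation energy increases across a period and decreases down a group.
(A) N (period 2, group 15) vs Bi (period 6, group 15): the stated order agrees with the simple trend.
(B) As (period 4, group 15) vs Se (period 4, group 16): the stated order contradicts the simple trend.
(C) He (period 1, group 18) vs Be (period 2, group 2): the stated order agrees with the simple trend.
The exception is (B): Se (4p⁴) ionizes more easily than half-filled As (4p³).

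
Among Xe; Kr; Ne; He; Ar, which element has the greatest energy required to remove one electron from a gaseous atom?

He is in period 1, group 18; Ne is in period 2, group 18; Ar is in period 3, group 18; Kr is in period 4, group 18; Xe is in period 5, group 18.
Across a period the outer electron is held more tightly (higher IE₁); down a group it sits in a higher shell, more shielded, and comes off more easily.
All are in group 18, so first ionization energy increases up the group.
The greatest energy required to remove one electron from a gaseous atom among these belongs to He.

He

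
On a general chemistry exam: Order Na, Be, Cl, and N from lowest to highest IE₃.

Cl, N, Na, Be

After 2 electrons have been removed, what remains? Na²⁺ is already 1 electron into the core; Be²⁺ is the bare [He] core; Cl²⁺ still has 5 valence electrons; N²⁺ still has 3 valence electrons.
Core electrons are held far more tightly than valence electrons, so Na and Be top the IE_3 order.
Valence configurations: Cl²⁺ [Ne]3s²3p³, N²⁺ [He]2s²2p¹.
Tabulated IE_3 (kJ/mol): Na 6910, Be 14849, Cl 3822, N 4578.
Overall IE_3 order: Cl < N < Na < Be.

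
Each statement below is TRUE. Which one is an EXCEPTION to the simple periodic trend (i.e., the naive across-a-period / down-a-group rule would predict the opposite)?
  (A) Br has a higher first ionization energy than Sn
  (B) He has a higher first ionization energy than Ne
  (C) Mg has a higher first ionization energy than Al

The general trend: first ionization energy increases across a period and decreases down a group.
(A) Br (period 4, group 17) vs Sn (period 5, group 14): the stated order agrees with the simple trend.
(B) He (period 1, group 18) vs Ne (period 2, group 18): the stated order agrees with the simple trend.
(C) Mg (period 3, group 2) vs Al (period 3, group 13): the stated order contradicts the simple trend.
The exception is (C): Al's single 3p electron is easier to remove than one from Mg's filled 3s².

(C)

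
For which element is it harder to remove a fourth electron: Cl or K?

K

IE_4 is the cost of taking one more electron from the +3 cation: Cl³⁺ still has 4 valence electrons; K³⁺ is already 2 electrons into the core.
Core electrons are held far more tightly than valence electrons, so K tops the IE_4 order.
The numbers (kJ/mol): Cl 5159, K 5877.
Hence IE_4: Cl < K.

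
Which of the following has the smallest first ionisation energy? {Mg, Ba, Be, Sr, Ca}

Be is in period 2, group 2; Mg is in period 3, group 2; Ca is in period 4, group 2; Sr is in period 5, group 2; Ba is in period 6, group 2.
Across a period the outer electron is held more tightly (higher IE₁); down a group it sits in a higher shell, more shielded, and comes off more easily.
All are in group 2, so first ionization energy increases up the group.
The smallest first ionisation energy among these belongs to Ba.

Ba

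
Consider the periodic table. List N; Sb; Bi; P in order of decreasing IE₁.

N is in period 2, group 15; P is in period 3, group 15; Sb is in period 5, group 15; Bi is in period 6, group 15.
Removing the outermost electron gets harder across a period and easier down a group.
All are in group 15, so first ionization energy increases up the group.
So from highest to lowest: N > P > Sb > Bi.

N > P > Sb > Bi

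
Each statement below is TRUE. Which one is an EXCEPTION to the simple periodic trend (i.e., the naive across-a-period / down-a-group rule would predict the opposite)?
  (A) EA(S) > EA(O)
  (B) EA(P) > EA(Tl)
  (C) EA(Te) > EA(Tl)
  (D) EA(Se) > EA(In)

(A)

The general trend: electron affinity increases across a period and decreases down a group.
(A) S (period 3, group 16) vs O (period 2, group 16): the stated order contradicts the simple trend.
(B) P (period 3, group 15) vs Tl (period 6, group 13): the stated order agrees with the simple trend.
(C) Te (period 5, group 16) vs Tl (period 6, group 13): the stated order agrees with the simple trend.
(D) Se (period 4, group 16) vs In (period 5, group 13): the stated order agrees with the simple trend.
The exception is (A): the compact 2p subshell of O repels the added electron more than S's larger 3p does.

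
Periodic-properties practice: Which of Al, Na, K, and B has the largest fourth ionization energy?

B

Consider each +3 ion: Al³⁺ is the bare [Ne] core; Na³⁺ is already 2 electrons into the core; K³⁺ is already 2 electrons into the core; B³⁺ is the bare [He] core.
All of these are removing an electron from a noble-gas core or deeper; the smaller core (lower principal quantum number) is held far more tightly, and within a period the higher nuclear charge binds the same core more tightly.
Tabulated IE_4 (kJ/mol): Al 11577, Na 9543, K 5877, B 25026.
Putting it together, IE_4: K < Na < Al < B.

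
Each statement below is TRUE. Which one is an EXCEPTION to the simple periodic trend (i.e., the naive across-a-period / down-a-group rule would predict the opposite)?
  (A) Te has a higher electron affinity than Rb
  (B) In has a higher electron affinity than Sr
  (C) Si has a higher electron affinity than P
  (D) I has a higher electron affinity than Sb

The general trend: electron affinity increases across a period and decreases down a group.
(A) Te (period 5, group 16) vs Rb (period 5, group 1): the stated order agrees with the simple trend.
(B) In (period 5, group 13) vs Sr (period 5, group 2): the stated order agrees with the simple trend.
(C) Si (period 3, group 14) vs P (period 3, group 15): the stated order contradicts the simple trend.
(D) I (period 5, group 17) vs Sb (period 5, group 15): the stated order agrees with the simple trend.
The exception is (C): adding an electron to P's half-filled 3p³ is unfavourable, so Si (3p²) has the more exothermic EA.

(C)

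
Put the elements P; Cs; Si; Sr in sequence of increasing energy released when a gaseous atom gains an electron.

Si is in period 3, group 14; P is in period 3, group 15; Sr is in period 5, group 2; Cs is in period 6, group 1.
Electron affinity generally becomes more exothermic across a period toward the halogens and less exothermic down a group.
These span different periods and groups, so the two trends combine.
Cs > Sr: this pair runs against the simple trend — see the exception note.
P > Cs: both effects reinforce here, so P is clearly the higher of the two.
Si > P: this pair runs against the simple trend — see the exception note.
Note the exception: Cs has a higher electron affinity than Sr, contrary to the simple trend — adding an electron to Sr (ns²) has to open a new, higher-energy np subshell, which is unfavourable.
Note the exception: Si has a higher electron affinity than P, contrary to the simple trend — adding an electron to P's half-filled 3p³ is unfavourable, so Si (3p²) has the more exothermic EA.
For reference (kJ/mol): Si 134, P 72, Sr 5, Cs 46.
So from lowest to highest: Sr < Cs < P < Si.

Sr, Cs, P, Si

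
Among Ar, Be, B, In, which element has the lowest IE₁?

In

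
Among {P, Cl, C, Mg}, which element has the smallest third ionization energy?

P

The third ionization energy removes an electron from the +2 ion. For each element: P²⁺ still has 3 valence electrons; Cl²⁺ still has 5 valence electrons; C²⁺ still has 2 valence electrons; Mg²⁺ is the bare [Ne] core.
Breaking into a closed-shell core is much more expensive than removing a leftover valence electron — Mg has the largest IE_3 here.
Valence configurations: P²⁺ [Ne]3s²3p¹, Cl²⁺ [Ne]3s²3p³, C²⁺ [He]2s².
Tabulated IE_3 (kJ/mol): P 2914, Cl 3822, C 4620, Mg 7733.
Hence IE_3: P < Cl < C < Mg.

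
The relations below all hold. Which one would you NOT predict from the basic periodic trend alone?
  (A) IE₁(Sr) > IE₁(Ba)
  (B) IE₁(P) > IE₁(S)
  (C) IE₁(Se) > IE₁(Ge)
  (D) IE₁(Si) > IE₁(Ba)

The general trend: IE₁ increases across a period and decreases down a group.
(A) Sr (period 5, group 2) vs Ba (period 6, group 2): the stated order agrees with the simple trend.
(B) P (period 3, group 15) vs S (period 3, group 16): the stated order contradicts the simple trend.
(C) Se (period 4, group 16) vs Ge (period 4, group 14): the stated order agrees with the simple trend.
(D) Si (period 3, group 14) vs Ba (period 6, group 2): the stated order agrees with the simple trend.
The exception is (B): S (3p⁴) ionizes more easily than half-filled P (3p³) because the paired 3p electron in S is pushed out by e⁻–e⁻ repulsion.

(B)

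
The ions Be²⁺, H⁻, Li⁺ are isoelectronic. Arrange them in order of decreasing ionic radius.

All of these have 2 electrons, so size is governed by nuclear charge alone: the more protons, the stronger the pull on the same electron cloud, and the smaller the ion.
Nuclear charges: Be²⁺ (Z=4), Li⁺ (Z=3), H⁻ (Z=1).
Largest to smallest: H⁻ > Li⁺ > Be²⁺.

H⁻ > Li⁺ > Be²⁺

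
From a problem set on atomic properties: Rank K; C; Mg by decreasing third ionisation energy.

Mg, C, K

The third ionization energy removes an electron from the +2 ion. For each element: K²⁺ is already 1 electron into the core; C²⁺ still has 2 valence electrons; Mg²⁺ is the bare [Ne] core.
Usually core removal costs more than valence removal, but here the competition is close: a tightly held n=2 valence electron can cost more to remove than an n=3 core electron, so the actual values have to decide it.
Approximate IE_3 values (kJ/mol): K 4420, C 4620, Mg 7733.
Hence IE_3: K < C < Mg.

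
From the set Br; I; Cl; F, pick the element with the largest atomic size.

F is in period 2, group 17; Cl is in period 3, group 17; Br is in period 4, group 17; I is in period 5, group 17.
Radius decreases left→right (rising Z_eff, same n) and increases top→bottom (higher n).
All are in group 17, so atomic radius increases down the group.
The largest atomic size among these belongs to I.

I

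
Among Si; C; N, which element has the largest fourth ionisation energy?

After 3 electrons have been removed, what remains? Si³⁺ still has 1 valence electron; C³⁺ still has 1 valence electron; N³⁺ still has 2 valence electrons.
All are still removing valence electrons, so compare the +3 ions as you would atoms: IE_4 generally rises across a period (higher Z_eff) and falls down a group (larger shell), subject to the usual subshell exceptions.
Valence configurations: Si³⁺ [Ne]3s¹, C³⁺ [He]2s¹, N³⁺ [He]2s².
Tabulated IE_4 (kJ/mol): Si 4356, C 6223, N 7475.
Overall IE_4 order: Si < C < N.

N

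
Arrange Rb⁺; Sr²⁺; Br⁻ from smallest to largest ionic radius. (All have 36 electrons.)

Sr²⁺ < Rb⁺ < Br⁻

All of these have 36 electrons, so size is governed by nuclear charge alone: the more protons, the stronger the pull on the same electron cloud, and the smaller the ion.
Nuclear charges: Sr²⁺ (Z=38), Rb⁺ (Z=37), Br⁻ (Z=35).
Smallest to largest: Sr²⁺ < Rb⁺ < Br⁻.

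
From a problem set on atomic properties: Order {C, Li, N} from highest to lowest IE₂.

IE_2 is the cost of taking one more electron from the +1 cation: C⁺ still has 3 valence electrons; Li⁺ is the bare [He] core; N⁺ still has 4 valence electrons.
Pulling an electron out of a noble-gas core costs far more than removing a remaining valence electron, so Li sits at the high end of IE_2.
Valence configurations: C⁺ [He]2s²2p¹, N⁺ [He]2s²2p².
The numbers (kJ/mol): C 2353, Li 7298, N 2856.
Hence IE_2: C < N < Li.

Li > N > C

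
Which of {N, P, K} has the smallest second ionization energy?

After 1 electron has been removed, what remains? N⁺ still has 4 valence electrons; P⁺ still has 4 valence electrons; K⁺ is the bare [Ar] core.
Pulling an electron out of a noble-gas core costs far more than removing a remaining valence electron, so K sits at the high end of IE_2.
Valence configurations: N⁺ [He]2s²2p², P⁺ [Ne]3s²3p².
The numbers (kJ/mol): N 2856, P 1907, K 3052.
Putting it together, IE_2: P < N < K.

P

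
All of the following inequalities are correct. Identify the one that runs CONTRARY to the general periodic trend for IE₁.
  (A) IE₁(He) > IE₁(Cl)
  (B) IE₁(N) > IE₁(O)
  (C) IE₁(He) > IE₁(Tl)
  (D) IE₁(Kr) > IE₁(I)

(B)

The general trend: IE₁ increases across a period and decreases down a group.
(A) He (period 1, group 18) vs Cl (period 3, group 17): the stated order agrees with the simple trend.
(B) N (period 2, group 15) vs O (period 2, group 16): the stated order contradicts the simple trend.
(C) He (period 1, group 18) vs Tl (period 6, group 13): the stated order agrees with the simple trend.
(D) Kr (period 4, group 18) vs I (period 5, group 17): the stated order agrees with the simple trend.
The exception is (B): pairing an electron in O's 2p⁴ costs repulsion energy, so O ionizes more easily than half-filled N (2p³).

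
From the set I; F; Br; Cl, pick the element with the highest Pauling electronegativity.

F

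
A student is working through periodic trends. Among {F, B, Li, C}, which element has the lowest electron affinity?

B

Li is in period 2, group 1; B is in period 2, group 13; C is in period 2, group 14; F is in period 2, group 17.
Adding an electron releases more energy for atoms nearer the top right (short of the noble gases).
All lie in period 2; the across-period trend (electron affinity increases left to right) applies, with the exception below.
Note the exception: Li has a higher electron affinity than B, contrary to the simple trend — B's ns²np¹ configuration gives only a small electron affinity — the sparsely filled np subshell binds an added electron weakly.
For reference (kJ/mol): Li 60, B 27, C 122, F 328.
The lowest electron affinity among these belongs to B.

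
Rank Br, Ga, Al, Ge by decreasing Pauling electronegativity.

Br > Ge > Ga > Al

Atoms toward the upper right of the periodic table pull bonding electrons most strongly.
Here both period and group differ, so the two effects have to be weighed against each other.
Ga > Al: this pair runs against the simple trend — see the exception note.
Ge > Ga: Ge lies to the right of Ga in period 4, so the across-period effect alone puts Ge higher.
Br > Ge: Br lies to the right of Ge in period 4, so the across-period effect alone puts Br higher.
Note the exception: Ga has a higher electronegativity than Al, contrary to the simple trend — poor shielding by filled d (and f) subshells raises the heavier element's effective nuclear charge more than the simple down-group trend predicts.
Tabulated electronegativity (Pauling): Al 1.61, Ga 1.81, Ge 2.01, Br 2.96.
So from highest to lowest: Br > Ge > Ga > Al.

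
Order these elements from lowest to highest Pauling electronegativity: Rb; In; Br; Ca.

Rb < Ca < In < Br

Electronegativity increases across a period and decreases down a group, tracking effective nuclear charge and atomic size.
These span different periods and groups, so the two trends combine.
Ca > Rb: both effects reinforce here, so Ca is clearly the higher of the two.
In > Ca: the two effects oppose for this pair; the across-period effect wins (1.78 vs 1.00).
Br > In: both effects reinforce here, so Br is clearly the higher of the two.
For reference (Pauling): Ca 1.00, Br 2.96, Rb 0.82, In 1.78.
So from lowest to highest: Rb < Ca < In < Br.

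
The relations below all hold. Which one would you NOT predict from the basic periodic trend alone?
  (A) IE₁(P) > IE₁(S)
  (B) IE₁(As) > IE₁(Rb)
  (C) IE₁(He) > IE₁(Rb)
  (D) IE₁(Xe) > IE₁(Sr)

The general trend: first ionisation energy increases across a period and decreases down a group.
(A) P (period 3, group 15) vs S (period 3, group 16): the stated order contradicts the simple trend.
(B) As (period 4, group 15) vs Rb (period 5, group 1): the stated order agrees with the simple trend.
(C) He (period 1, group 18) vs Rb (period 5, group 1): the stated order agrees with the simple trend.
(D) Xe (period 5, group 18) vs Sr (period 5, group 2): the stated order agrees with the simple trend.
The exception is (A): S (3p⁴) ionizes more easily than half-filled P (3p³) because the paired 3p electron in S is pushed out by e⁻–e⁻ repulsion.

(A)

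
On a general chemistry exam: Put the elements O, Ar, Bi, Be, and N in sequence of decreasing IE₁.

Ar, N, O, Be, Bi

Be is in period 2, group 2; N is in period 2, group 15; O is in period 2, group 16; Ar is in period 3, group 18; Bi is in period 6, group 15.
First ionization energy rises across a period (greater Z_eff holds electrons more tightly) and falls down a group (valence electrons are farther from the nucleus).
Here both period and group differ, so the two effects have to be weighed against each other.
Be > Bi: period and group pull opposite ways; the down-group shift dominates (900 vs 703 kJ/mol).
O > Be: both are in period 2; the period trend gives O the larger value.
N > O: this pair runs against the simple trend — see the exception note.
Ar > N: the two effects oppose for this pair; the across-period effect wins (1521 vs 1402 kJ/mol).
Note the exception: N has a higher first ionization energy than O, contrary to the simple trend — pairing an electron in O's 2p⁴ costs repulsion energy, so O ionizes more easily than half-filled N (2p³).
Approximate values (kJ/mol): Be 900, N 1402, O 1314, Ar 1521, Bi 703.
So from highest to lowest: Ar > N > O > Be > Bi.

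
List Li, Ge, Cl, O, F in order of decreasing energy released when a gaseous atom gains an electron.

Cl, F, O, Ge, Li

Li is in period 2, group 1; O is in period 2, group 16; F is in period 2, group 17; Cl is in period 3, group 17; Ge is in period 4, group 14.
Electron affinity generally becomes more exothermic across a period toward the halogens and less exothermic down a group.
Neither a single period nor a single group — weigh both effects.
Ge > Li: period and group pull opposite ways; the across-period shift dominates (119 vs 60 kJ/mol).
O > Ge: both effects reinforce here, so O is clearly the higher of the two.
F > O: F lies to the right of O in period 2, so the across-period effect alone puts F higher.
Cl > F: this pair runs against the simple trend — see the exception note.
Note the exception: Cl has a higher electron affinity than F, contrary to the simple trend — F's small 2p subshell makes the incoming electron feel strong e⁻–e⁻ repulsion, so Cl actually releases more energy on gaining an electron.
Approximate values (kJ/mol): Li 60, O 141, F 328, Cl 349, Ge 119.
So from highest to lowest: Cl > F > O > Ge > Li.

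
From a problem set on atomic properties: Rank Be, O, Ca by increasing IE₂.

After 1 electron has been removed, what remains? Be⁺ still has 1 valence electron; O⁺ still has 5 valence electrons; Ca⁺ still has 1 valence electron.
All are still removing valence electrons, so compare the +1 ions as you would atoms: IE_2 generally rises across a period (higher Z_eff) and falls down a group (larger shell), subject to the usual subshell exceptions.
Valence configurations: Be⁺ [He]2s¹, O⁺ [He]2s²2p³, Ca⁺ [Ar]4s¹.
Approximate IE_2 values (kJ/mol): Be 1757, O 3388, Ca 1145.
Hence IE_2: Ca < Be < O.

Ca, Be, O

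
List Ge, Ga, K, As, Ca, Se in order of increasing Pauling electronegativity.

K, Ca, Ga, Ge, As, Se

K is in period 4, group 1; Ca is in period 4, group 2; Ga is in period 4, group 13; Ge is in period 4, group 14; As is in period 4, group 15; Se is in period 4, group 16.
Electronegativity increases across a period and decreases down a group, tracking effective nuclear charge and atomic size.
All lie in period 4, so electronegativity increases left to right.
So from lowest to highest: K < Ca < Ga < Ge < As < Se.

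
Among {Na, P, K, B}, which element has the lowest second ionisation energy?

P

Consider each +1 ion: Na⁺ is the bare [Ne] core; P⁺ still has 4 valence electrons; K⁺ is the bare [Ar] core; B⁺ still has 2 valence electrons.
Core electrons are held far more tightly than valence electrons, so K and Na top the IE_2 order.
Valence configurations: P⁺ [Ne]3s²3p², B⁺ [He]2s².
Approximate IE_2 values (kJ/mol): Na 4562, P 1907, K 3052, B 2427.
Hence IE_2: P < B < K < Na.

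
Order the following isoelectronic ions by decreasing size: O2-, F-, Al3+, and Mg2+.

All of these have 10 electrons, so size is governed by nuclear charge alone: the more protons, the stronger the pull on the same electron cloud, and the smaller the ion.
Nuclear charges: Al3+ (Z=13), Mg2+ (Z=12), F- (Z=9), O2- (Z=8).
Largest to smallest: O2- > F- > Mg2+ > Al3+.

O2-, F-, Mg2+, Al3+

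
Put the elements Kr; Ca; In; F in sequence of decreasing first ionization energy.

F > Kr > Ca > In

F is in period 2, group 17; Ca is in period 4, group 2; Kr is in period 4, group 18; In is in period 5, group 13.
Across a period the outer electron is held more tightly (higher IE₁); down a group it sits in a higher shell, more shielded, and comes off more easily.
These span different periods and groups, so the two trends combine.
Ca > In: the two effects oppose for this pair; the down-group effect wins (590 vs 558 kJ/mol).
Kr > Ca: both are in period 4; the period trend gives Kr the larger value.
F > Kr: the two effects oppose for this pair; the down-group effect wins (1681 vs 1351 kJ/mol).
For reference (kJ/mol): F 1681, Ca 590, Kr 1351, In 558.
So from highest to lowest: F > Kr > Ca > In.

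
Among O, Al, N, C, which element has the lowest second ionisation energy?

The second ionization energy removes an electron from the +1 ion. For each element: O⁺ still has 5 valence electrons; Al⁺ still has 2 valence electrons; N⁺ still has 4 valence electrons; C⁺ still has 3 valence electrons.
All are still removing valence electrons, so compare the +1 ions as you would atoms: IE_2 generally rises across a period (higher Z_eff) and falls down a group (larger shell), subject to the usual subshell exceptions.
Valence configurations: O⁺ [He]2s²2p³, Al⁺ [Ne]3s², N⁺ [He]2s²2p², C⁺ [He]2s²2p¹.
Tabulated IE_2 (kJ/mol): O 3388, Al 1817, N 2856, C 2353.
So the second ionization energies run Al < C < N < O.

Al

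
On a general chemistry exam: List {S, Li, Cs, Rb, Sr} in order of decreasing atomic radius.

Cs, Rb, Sr, Li, S

Li is in period 2, group 1; S is in period 3, group 16; Rb is in period 5, group 1; Sr is in period 5, group 2; Cs is in period 6, group 1.
Across a period the added protons contract the valence shell; down a group each new principal shell makes the atom larger.
Here both period and group differ, so the two effects have to be weighed against each other.
Li > S: period and group pull opposite ways; the across-period shift dominates (133 vs 103 pm).
Sr > Li: the two effects oppose for this pair; the down-group effect wins (185 vs 133 pm).
Rb > Sr: both are in period 5; the period trend gives Rb the larger value.
Cs > Rb: they share group 1; the group trend gives Cs the larger value.
Approximate values (pm): Li 133, S 103, Rb 210, Sr 185, Cs 232.
So from largest to smallest: Cs > Rb > Sr > Li > S.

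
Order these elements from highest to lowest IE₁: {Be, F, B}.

Be is in period 2, group 2; B is in period 2, group 13; F is in period 2, group 17.
Across a period the outer electron is held more tightly (higher IE₁); down a group it sits in a higher shell, more shielded, and comes off more easily.
All lie in period 2; the across-period trend (first ionization energy increases left to right) applies, with the exception below.
Note the exception: Be has a higher first ionization energy than B, contrary to the simple trend — removing B's lone 2p electron is easier than breaking Be's filled 2s².
Approximate values (kJ/mol): Be 900, B 801, F 1681.
So from highest to lowest: F > Be > B.

F > Be > B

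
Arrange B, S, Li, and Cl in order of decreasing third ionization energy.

Li > Cl > B > S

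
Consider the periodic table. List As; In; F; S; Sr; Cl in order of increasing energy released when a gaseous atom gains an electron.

Sr < In < As < S < F < Cl

F is in period 2, group 17; S is in period 3, group 16; Cl is in period 3, group 17; As is in period 4, group 15; Sr is in period 5, group 2; In is in period 5, group 13.
Atoms with high Z_eff and room in the valence shell (especially the halogens) have the most exothermic electron affinities.
Neither a single period nor a single group — weigh both effects.
In > Sr: both are in period 5; the period trend gives In the larger value.
As > In: relative to In, both the across-period and down-group shifts push As's electron affinity up.
S > As: both effects reinforce here, so S is clearly the higher of the two.
F > S: both effects reinforce here, so F is clearly the higher of the two.
Cl > F: this pair runs against the simple trend — see the exception note.
Note the exception: Cl has a higher electron affinity than F, contrary to the simple trend — F's small 2p subshell makes the incoming electron feel strong e⁻–e⁻ repulsion, so Cl actually releases more energy on gaining an electron.
Tabulated electron affinity (kJ/mol): F 328, S 200, Cl 349, As 78, Sr 5, In 29.
So from lowest to highest: Sr < In < As < S < F < Cl.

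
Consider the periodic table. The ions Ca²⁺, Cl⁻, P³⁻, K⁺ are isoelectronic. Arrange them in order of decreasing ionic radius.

All of these have 18 electrons, so size is governed by nuclear charge alone: the more protons, the stronger the pull on the same electron cloud, and the smaller the ion.
Nuclear charges: Ca²⁺ (Z=20), K⁺ (Z=19), Cl⁻ (Z=17), P³⁻ (Z=15).
Largest to smallest: P³⁻ > Cl⁻ > K⁺ > Ca²⁺.

P³⁻, Cl⁻, K⁺, Ca²⁺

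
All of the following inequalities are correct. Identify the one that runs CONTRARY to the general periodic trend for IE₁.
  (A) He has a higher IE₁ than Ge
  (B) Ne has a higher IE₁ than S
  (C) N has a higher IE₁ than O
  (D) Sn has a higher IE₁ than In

The general trend: IE₁ increases across a period and decreases down a group.
(A) He (period 1, group 18) vs Ge (period 4, group 14): the stated order agrees with the simple trend.
(B) Ne (period 2, group 18) vs S (period 3, group 16): the stated order agrees with the simple trend.
(C) N (period 2, group 15) vs O (period 2, group 16): the stated order contradicts the simple trend.
(D) Sn (period 5, group 14) vs In (period 5, group 13): the stated order agrees with the simple trend.
The exception is (C): pairing an electron in O's 2p⁴ costs repulsion energy, so O ionizes more easily than half-filled N (2p³).

(C)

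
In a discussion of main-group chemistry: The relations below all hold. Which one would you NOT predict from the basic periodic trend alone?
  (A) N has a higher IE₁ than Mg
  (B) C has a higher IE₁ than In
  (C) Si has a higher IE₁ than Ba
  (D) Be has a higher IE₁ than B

(D)

The general trend: IE₁ increases across a period and decreases down a group.
(A) N (period 2, group 15) vs Mg (period 3, group 2): the stated order agrees with the simple trend.
(B) C (period 2, group 14) vs In (period 5, group 13): the stated order agrees with the simple trend.
(C) Si (period 3, group 14) vs Ba (period 6, group 2): the stated order agrees with the simple trend.
(D) Be (period 2, group 2) vs B (period 2, group 13): the stated order contradicts the simple trend.
The exception is (D): removing B's lone 2p electron is easier than breaking Be's filled 2s².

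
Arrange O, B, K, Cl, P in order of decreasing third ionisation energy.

After 2 electrons have been removed, what remains? O²⁺ still has 4 valence electrons; B²⁺ still has 1 valence electron; K²⁺ is already 1 electron into the core; Cl²⁺ still has 5 valence electrons; P²⁺ still has 3 valence electrons.
Usually core removal costs more than valence removal, but here the competition is close: a tightly held n=2 valence electron can cost more to remove than an n=3 core electron, so the actual values have to decide it.
Valence configurations: O²⁺ [He]2s²2p², B²⁺ [He]2s¹, Cl²⁺ [Ne]3s²3p³, P²⁺ [Ne]3s²3p¹.
The numbers (kJ/mol): O 5300, B 3660, K 4420, Cl 3822, P 2914.
Hence IE_3: P < B < Cl < K < O.

O > K > Cl > B > P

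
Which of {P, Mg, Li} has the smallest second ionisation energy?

Mg

Consider each +1 ion: P⁺ still has 4 valence electrons; Mg⁺ still has 1 valence electron; Li⁺ is the bare [He] core.
Breaking into a closed-shell core is much more expensive than removing a leftover valence electron — Li has the largest IE_2 here.
Valence configurations: P⁺ [Ne]3s²3p², Mg⁺ [Ne]3s¹.
The numbers (kJ/mol): P 1907, Mg 1451, Li 7298.
So the second ionization energies run Mg < P < Li.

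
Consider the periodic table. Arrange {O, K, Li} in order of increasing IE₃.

The third ionization energy removes an electron from the +2 ion. For each element: O²⁺ still has 4 valence electrons; K²⁺ is already 1 electron into the core; Li²⁺ is already 1 electron into the core.
Usually core removal costs more than valence removal, but here the competition is close: a tightly held n=2 valence electron can cost more to remove than an n=3 core electron, so the actual values have to decide it.
Approximate IE_3 values (kJ/mol): O 5300, K 4420, Li 11815.
So the third ionization energies run K < O < Li.

K < O < Li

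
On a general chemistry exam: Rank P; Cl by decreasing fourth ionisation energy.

Consider each +3 ion: P³⁺ still has 2 valence electrons; Cl³⁺ still has 4 valence electrons.
All are still removing valence electrons, so compare the +3 ions as you would atoms: IE_4 generally rises across a period (higher Z_eff) and falls down a group (larger shell), subject to the usual subshell exceptions.
Valence configurations: P³⁺ [Ne]3s², Cl³⁺ [Ne]3s²3p².
Tabulated IE_4 (kJ/mol): P 4964, Cl 5159.
Hence IE_4: P < Cl.

Cl > P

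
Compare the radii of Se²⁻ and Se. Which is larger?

Se²⁻

Forming Se²⁻ adds 2 electrons to Se. More electron–electron repulsion in the same shell, with unchanged nuclear charge, lets the cloud expand.
An anion is larger than its parent atom: Se²⁻ > Se.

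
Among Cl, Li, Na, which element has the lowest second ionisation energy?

Cl

Consider each +1 ion: Cl⁺ still has 6 valence electrons; Li⁺ is the bare [He] core; Na⁺ is the bare [Ne] core.
Core electrons are held far more tightly than valence electrons, so Na and Li top the IE_2 order.
Tabulated IE_2 (kJ/mol): Cl 2298, Li 7298, Na 4562.
Overall IE_2 order: Cl < Na < Li.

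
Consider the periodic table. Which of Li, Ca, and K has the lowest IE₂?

Ca

IE_2 is the cost of taking one more electron from the +1 cation: Li⁺ is the bare [He] core; Ca⁺ still has 1 valence electron; K⁺ is the bare [Ar] core.
Breaking into a closed-shell core is much more expensive than removing a leftover valence electron — K and Li have the largest IE_2 here.
Tabulated IE_2 (kJ/mol): Li 7298, Ca 1145, K 3052.
Putting it together, IE_2: Ca < K < Li.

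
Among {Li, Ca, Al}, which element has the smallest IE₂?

IE_2 is the cost of taking one more electron from the +1 cation: Li⁺ is the bare [He] core; Ca⁺ still has 1 valence electron; Al⁺ still has 2 valence electrons.
Pulling an electron out of a noble-gas core costs far more than removing a remaining valence electron, so Li sits at the high end of IE_2.
Valence configurations: Ca⁺ [Ar]4s¹, Al⁺ [Ne]3s².
Approximate IE_2 values (kJ/mol): Li 7298, Ca 1145, Al 1817.
Putting it together, IE_2: Ca < Al < Li.

Ca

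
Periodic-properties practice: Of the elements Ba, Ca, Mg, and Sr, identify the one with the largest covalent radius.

Ba

Mg is in period 3, group 2; Ca is in period 4, group 2; Sr is in period 5, group 2; Ba is in period 6, group 2.
Atomic radius shrinks across a period as nuclear charge pulls the same shell inward, and grows down a group as new shells are added.
All are in group 2, so atomic radius increases down the group.
The largest covalent radius among these belongs to Ba.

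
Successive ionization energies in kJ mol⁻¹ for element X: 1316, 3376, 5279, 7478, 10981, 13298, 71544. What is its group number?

Group 16

Look for the largest jump between consecutive ionization energies: IE7/IE6 ≈ 5.4, far larger than any earlier ratio.
That jump marks the point where a core electron is being removed. So the atom has 6 valence electrons.
A main-group element with 6 valence electrons is in group 16.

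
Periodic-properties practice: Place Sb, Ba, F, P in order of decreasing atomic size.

Ba > Sb > P > F

Radius decreases left→right (rising Z_eff, same n) and increases top→bottom (higher n).
Here both period and group differ, so the two effects have to be weighed against each other.
P > F: both effects reinforce here, so P is clearly the larger of the two.
Sb > P: they share group 15; the group trend gives Sb the larger value.
Ba > Sb: relative to Sb, both the across-period and down-group shifts push Ba's atomic radius up.
Approximate values (pm): F 64, P 111, Sb 140, Ba 196.
So from largest to smallest: Ba > Sb > P > F.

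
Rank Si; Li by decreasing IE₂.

The second ionization energy removes an electron from the +1 ion. For each element: Si⁺ still has 3 valence electrons; Li⁺ is the bare [He] core.
Breaking into a closed-shell core is much more expensive than removing a leftover valence electron — Li has the largest IE_2 here.
The numbers (kJ/mol): Si 1577, Li 7298.
So the second ionization energies run Si < Li.

Li, Si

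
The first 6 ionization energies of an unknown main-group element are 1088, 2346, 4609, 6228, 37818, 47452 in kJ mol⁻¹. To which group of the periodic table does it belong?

Group 14

Look for the largest jump between consecutive ionization energies: IE5/IE4 ≈ 6.1, far larger than any earlier ratio.
That jump marks the point where a core electron is being removed. So the atom has 4 valence electrons.
A main-group element with 4 valence electrons is in group 14.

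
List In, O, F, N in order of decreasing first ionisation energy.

F > N > O > In

N is in period 2, group 15; O is in period 2, group 16; F is in period 2, group 17; In is in period 5, group 13.
Removing the outermost electron gets harder across a period and easier down a group.
Neither a single period nor a single group — weigh both effects.
O > In: relative to In, both the across-period and down-group shifts push O's first ionization energy up.
N > O: this pair runs against the simple trend — see the exception note.
F > N: both are in period 2; the period trend gives F the larger value.
Note the exception: N has a higher first ionization energy than O, contrary to the simple trend — pairing an electron in O's 2p⁴ costs repulsion energy, so O ionizes more easily than half-filled N (2p³).
Approximate values (kJ/mol): N 1402, O 1314, F 1681, In 558.
So from highest to lowest: F > N > O > In.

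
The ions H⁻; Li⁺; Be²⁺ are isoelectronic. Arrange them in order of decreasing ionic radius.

All of these have 2 electrons, so size is governed by nuclear charge alone: the more protons, the stronger the pull on the same electron cloud, and the smaller the ion.
Nuclear charges: Be²⁺ (Z=4), Li⁺ (Z=3), H⁻ (Z=1).
Largest to smallest: H⁻ > Li⁺ > Be²⁺.

H⁻ > Li⁺ > Be²⁺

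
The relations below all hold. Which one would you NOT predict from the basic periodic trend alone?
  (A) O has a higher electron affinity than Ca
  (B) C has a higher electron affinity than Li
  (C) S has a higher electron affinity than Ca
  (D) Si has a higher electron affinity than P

The general trend: electron affinity increases across a period and decreases down a group.
(A) O (period 2, group 16) vs Ca (period 4, group 2): the stated order agrees with the simple trend.
(B) C (period 2, group 14) vs Li (period 2, group 1): the stated order agrees with the simple trend.
(C) S (period 3, group 16) vs Ca (period 4, group 2): the stated order agrees with the simple trend.
(D) Si (period 3, group 14) vs P (period 3, group 15): the stated order contradicts the simple trend.
The exception is (D): adding an electron to P's half-filled 3p³ is unfavourable, so Si (3p²) has the more exothermic EA.

(D)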